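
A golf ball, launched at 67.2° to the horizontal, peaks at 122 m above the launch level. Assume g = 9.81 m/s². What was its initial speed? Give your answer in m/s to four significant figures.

53.07 m/s

At the peak v_y = 0, so v_y0 = √(2gH) = √(2 × 9.81 × 122) = 48.92 m/s.
v_y0 = v₀ sin θ ⇒ v₀ = 48.92 / sin 67.2° = 53.07 m/s.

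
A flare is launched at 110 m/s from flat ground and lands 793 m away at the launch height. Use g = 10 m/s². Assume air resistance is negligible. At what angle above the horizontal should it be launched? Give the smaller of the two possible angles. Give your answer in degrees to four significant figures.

20.47°

Level-ground range R = v₀² sin(2θ)/g ⇒ sin(2θ) = gR/v₀² = 10.0 × 793 / 110² = 0.6554.
2θ = 40.95° or 180° − 40.95° = 139.1°, so θ = 20.47° or 69.53°.
The smaller angle is 20.47°.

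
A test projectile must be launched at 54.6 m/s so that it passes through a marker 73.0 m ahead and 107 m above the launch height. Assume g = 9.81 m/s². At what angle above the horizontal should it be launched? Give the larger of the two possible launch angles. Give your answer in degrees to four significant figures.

80.83°

Trajectory: y = x tanθ − g x² (1 + tan²θ)/(2v₀²). With x = 73.0, y = 107, v₀ = 54.6, g = 9.81:
8.768 tan²θ − 73.0 tanθ + (115.8) = 0.
tanθ = [73.0 ± √(73.0² − 4 × 8.768 × (115.8))] / (2 × 8.768) = (73.0 ± 35.62) / 17.54, giving tanθ = 2.132 or 6.194.
θ = 64.87° or 80.83°; the larger is 80.83°.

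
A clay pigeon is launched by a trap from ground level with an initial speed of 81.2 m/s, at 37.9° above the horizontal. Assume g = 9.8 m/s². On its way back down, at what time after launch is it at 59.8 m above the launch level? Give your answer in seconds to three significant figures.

Horizontal component vₓ = 81.20 cos 37.9° = 64.07 m/s; vertical v_y0 = 81.20 sin 37.9° = 49.88 m/s.
Set y = v_y0 t − ½ g t² = 59.8: 4.900 t² − 49.88 t + 59.8 = 0.
Quadratic formula: t = (49.88 ± √1315.9) / 9.80 = (49.88 ± 36.28) / 9.80 → t = 1.388 s or 8.791 s.
The descending-branch root is 8.791 s.

8.79 s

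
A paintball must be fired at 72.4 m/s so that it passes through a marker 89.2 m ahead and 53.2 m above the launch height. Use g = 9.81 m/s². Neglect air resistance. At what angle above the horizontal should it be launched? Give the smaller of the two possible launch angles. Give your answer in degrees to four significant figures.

35.89°

Trajectory: y = x tanθ − g x² (1 + tan²θ)/(2v₀²). With x = 89.2, y = 53.2, v₀ = 72.4, g = 9.81:
7.445 tan²θ − 89.2 tanθ + (60.65) = 0.
tanθ = [89.2 ± √(89.2² − 4 × 7.445 × (60.65))] / (2 × 7.445) = (89.2 ± 78.43) / 14.89, giving tanθ = 0.7236 or 11.26.
θ = 35.89° or 84.92°; the smaller is 35.89°.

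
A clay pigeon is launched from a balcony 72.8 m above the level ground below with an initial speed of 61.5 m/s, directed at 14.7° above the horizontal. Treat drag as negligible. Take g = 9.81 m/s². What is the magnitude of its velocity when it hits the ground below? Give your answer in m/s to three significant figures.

72.2 m/s

Horizontal component vₓ = 61.50 cos 14.7° = 59.49 m/s; vertical v_y0 = 61.50 sin 14.7° = 15.61 m/s.
Vertical motion (up positive, ground at y = 0): 4.905 t² − (15.61) t − 72.8 = 0, so t = (15.61 + √(15.61² + 2·9.81·72.8)) / 9.81 = (15.61 + 40.89) / 9.81 = 5.759 s.
Vertical velocity at impact: v_y = v_y0 − g t = 15.61 − 9.81 × 5.759 = −40.89 m/s.
Speed: |v| = √(vₓ² + v_y²) = √(59.49² + 40.89²) = 72.18 m/s.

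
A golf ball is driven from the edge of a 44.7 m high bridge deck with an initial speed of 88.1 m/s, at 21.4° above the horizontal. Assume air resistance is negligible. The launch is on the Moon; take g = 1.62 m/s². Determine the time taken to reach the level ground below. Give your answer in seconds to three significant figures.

41.0 s

Components: vₓ = 88.10 cos 21.4° = 82.03 m/s, v_y0 = 88.10 sin 21.4° = 32.15 m/s.
The projectile lands when y = 44.7 + (32.15) t − ½·1.62·t² = 0. Positive root: t = (32.15 + √(32.15² + 2·1.62·44.7)) / 1.62 = (32.15 + 34.32) / 1.62 = 41.03 s.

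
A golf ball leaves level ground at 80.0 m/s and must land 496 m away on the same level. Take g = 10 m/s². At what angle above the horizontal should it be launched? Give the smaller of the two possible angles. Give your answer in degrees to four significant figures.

25.40°

R = v₀² sin 2θ / g gives sin 2θ = gR/v₀² = 10.0·496/80.0² = 0.7750.
2θ = 50.81° or 180° − 50.81° = 129.2°, so θ = 25.40° or 64.60°.
The smaller angle is 25.40°.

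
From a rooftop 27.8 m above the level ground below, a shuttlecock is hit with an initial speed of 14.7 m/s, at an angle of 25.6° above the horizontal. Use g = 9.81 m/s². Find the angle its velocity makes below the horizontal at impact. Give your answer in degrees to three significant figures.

vₓ = 14.70 cos 25.6° = 13.26 m/s; v_y0 = 14.70 sin 25.6° = 6.352 m/s.
Vertical motion (up positive, ground at y = 0): 4.905 t² − (6.352) t − 27.8 = 0, so t = (6.352 + √(6.352² + 2·9.81·27.8)) / 9.81 = (6.352 + 24.20) / 9.81 = 3.115 s.
At impact: v_y = v_y0 − g t = −24.20 m/s; vₓ = 13.26 m/s.
Angle below horizontal: arctan(|v_y|/vₓ) = arctan(24.20/13.26) = 61.29°.

61.3°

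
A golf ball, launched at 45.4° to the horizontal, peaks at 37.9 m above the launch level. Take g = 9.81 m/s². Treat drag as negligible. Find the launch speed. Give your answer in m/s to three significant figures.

38.3 m/s

At the peak v_y = 0, so v_y0 = √(2gH) = √(2 × 9.81 × 37.9) = 27.27 m/s.
v_y0 = v₀ sin θ ⇒ v₀ = 27.27 / sin 45.4° = 38.30 m/s.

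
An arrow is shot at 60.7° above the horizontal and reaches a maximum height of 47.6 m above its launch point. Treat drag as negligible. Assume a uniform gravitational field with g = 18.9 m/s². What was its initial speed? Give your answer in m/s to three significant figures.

At the peak v_y = 0, so v_y0 = √(2gH) = √(2 × 18.9 × 47.6) = 42.42 m/s.
v_y0 = v₀ sin θ ⇒ v₀ = 42.42 / sin 60.7° = 48.64 m/s.

48.6 m/s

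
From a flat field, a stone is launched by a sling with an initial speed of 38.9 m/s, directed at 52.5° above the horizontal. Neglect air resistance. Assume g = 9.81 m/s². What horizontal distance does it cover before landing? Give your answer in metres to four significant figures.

149.0 m

vₓ = 38.90 cos 52.5° = 23.68 m/s; v_y0 = 38.90 sin 52.5° = 30.86 m/s.
Flight time T = 2 v_y0 / g = 6.292 s.
Range: R = vₓ T = 23.68 × 6.292 = 149.0 m.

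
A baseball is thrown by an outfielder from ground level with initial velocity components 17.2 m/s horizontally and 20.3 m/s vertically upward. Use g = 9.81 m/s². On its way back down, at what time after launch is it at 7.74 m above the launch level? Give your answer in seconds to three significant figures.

3.71 s

Set y = v_y0 t − ½ g t² = 7.74: 4.905 t² − 20.30 t + 7.74 = 0.
Quadratic formula: t = (20.30 ± √260.23) / 9.81 = (20.30 ± 16.13) / 9.81 → t = 0.4249 s or 3.714 s.
The descending-branch root is 3.714 s.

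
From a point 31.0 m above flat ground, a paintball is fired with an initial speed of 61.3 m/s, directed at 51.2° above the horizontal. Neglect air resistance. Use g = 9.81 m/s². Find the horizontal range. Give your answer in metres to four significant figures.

397.6 m

vₓ = 61.30 cos 51.2° = 38.41 m/s; v_y0 = 61.30 sin 51.2° = 47.77 m/s.
With up positive and y = 0 at the ground: y(t) = 31.0 + (47.77) t − 4.905 t². Setting y = 0 and taking the positive root: t = [47.77 + √(47.77² + 2·9.81·31.0)] / 9.81 = (47.77 + 53.76) / 9.81 = 10.35 s.
Horizontal distance: R = vₓ t = 38.41 × 10.35 = 397.6 m.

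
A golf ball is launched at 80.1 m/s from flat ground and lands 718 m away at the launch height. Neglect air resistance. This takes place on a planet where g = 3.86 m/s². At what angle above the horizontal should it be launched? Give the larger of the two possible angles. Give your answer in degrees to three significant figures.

77.2°

R = v₀² sin 2θ / g gives sin 2θ = gR/v₀² = 3.86·718/80.1² = 0.4320.
2θ = 25.59° or 180° − 25.59° = 154.4°, so θ = 12.80° or 77.20°.
The larger angle is 77.20°.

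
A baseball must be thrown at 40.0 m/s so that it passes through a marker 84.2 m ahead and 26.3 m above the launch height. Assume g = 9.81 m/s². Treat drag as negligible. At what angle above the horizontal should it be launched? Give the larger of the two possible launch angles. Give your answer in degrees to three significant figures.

72.5°

Trajectory: y = x tanθ − g x² (1 + tan²θ)/(2v₀²). With x = 84.2, y = 26.3, v₀ = 40.0, g = 9.81:
21.73 tan²θ − 84.2 tanθ + (48.03) = 0.
tanθ = [84.2 ± √(84.2² − 4 × 21.73 × (48.03))] / (2 × 21.73) = (84.2 ± 53.98) / 43.47, giving tanθ = 0.6952 or 3.179.
θ = 34.81° or 72.54°; the larger is 72.54°.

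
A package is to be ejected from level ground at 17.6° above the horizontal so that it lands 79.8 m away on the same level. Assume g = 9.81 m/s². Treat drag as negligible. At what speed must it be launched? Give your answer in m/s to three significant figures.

36.9 m/s

From R = (v₀² / g) sin 2θ: v₀ = √(gR / sin 2θ).
v₀ = √(9.81 × 79.8 / sin 35.20°) = √(782.8 / 0.5764) = √1358.1 = 36.85 m/s.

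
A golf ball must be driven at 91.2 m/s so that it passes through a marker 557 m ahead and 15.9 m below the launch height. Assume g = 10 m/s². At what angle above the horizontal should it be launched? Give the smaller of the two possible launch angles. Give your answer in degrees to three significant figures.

Trajectory: y = x tanθ − g x² (1 + tan²θ)/(2v₀²). With x = 557, y = −15.9, v₀ = 91.2, g = 10.0:
186.5 tan²θ − 557 tanθ + (170.6) = 0.
tanθ = [557 ± √(557² − 4 × 186.5 × (170.6))] / (2 × 186.5) = (557 ± 427.8) / 373.0, giving tanθ = 0.3465 or 2.640.
θ = 19.11° or 69.25°; the smaller is 19.11°.

19.1°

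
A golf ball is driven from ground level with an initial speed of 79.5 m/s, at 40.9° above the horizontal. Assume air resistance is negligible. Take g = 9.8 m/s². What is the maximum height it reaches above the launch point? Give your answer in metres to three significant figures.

138 m

vₓ = 79.50 cos 40.9° = 60.09 m/s; v_y0 = 79.50 sin 40.9° = 52.05 m/s.
Maximum height: H = v_y0² / (2g) = 52.05² / (2 × 9.80) = 138.2 m.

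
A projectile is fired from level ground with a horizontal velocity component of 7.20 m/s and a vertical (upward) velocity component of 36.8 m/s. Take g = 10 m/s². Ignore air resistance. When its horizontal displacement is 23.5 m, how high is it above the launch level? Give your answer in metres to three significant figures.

66.8 m

Time to reach x = 23.5 m: t = x/vₓ = 23.5/7.200 = 3.264 s.
Height: y = v_y0 t − ½ g t² = 36.80 × 3.264 − 5.000 × 3.264² = 120.1 − 53.26 = 66.85 m.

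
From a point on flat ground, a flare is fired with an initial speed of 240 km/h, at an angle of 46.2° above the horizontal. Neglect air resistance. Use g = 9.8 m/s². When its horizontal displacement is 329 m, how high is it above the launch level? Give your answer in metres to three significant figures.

Convert: 240 km/h = 240/3.6 = 66.67 m/s.
Resolve: vₓ = 66.67 cos 46.2° = 46.14 m/s and v_y0 = 66.67 sin 46.2° = 48.12 m/s.
Time to reach x = 329 m: t = x/vₓ = 329/46.14 = 7.130 s.
Height: y = v_y0 t − ½ g t² = 48.12 × 7.130 − 4.900 × 7.130² = 343.1 − 249.1 = 93.98 m.

94.0 m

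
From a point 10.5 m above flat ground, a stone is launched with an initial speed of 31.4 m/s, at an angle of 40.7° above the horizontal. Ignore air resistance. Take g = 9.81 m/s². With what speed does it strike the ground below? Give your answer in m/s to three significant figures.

vₓ = 31.40 cos 40.7° = 23.81 m/s; v_y0 = 31.40 sin 40.7° = 20.48 m/s.
With up positive and y = 0 at the ground: y(t) = 10.5 + (20.48) t − 4.905 t². Setting y = 0 and taking the positive root: t = [20.48 + √(20.48² + 2·9.81·10.5)] / 9.81 = (20.48 + 25.01) / 9.81 = 4.636 s.
Vertical velocity at impact: v_y = v_y0 − g t = 20.48 − 9.81 × 4.636 = −25.01 m/s.
Speed: |v| = √(vₓ² + v_y²) = √(23.81² + 25.01²) = 34.52 m/s.

34.5 m/s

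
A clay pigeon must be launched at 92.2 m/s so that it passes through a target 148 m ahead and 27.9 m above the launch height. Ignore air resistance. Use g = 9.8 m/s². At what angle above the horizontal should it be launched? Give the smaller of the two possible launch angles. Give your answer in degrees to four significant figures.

15.67°

Trajectory: y = x tanθ − g x² (1 + tan²θ)/(2v₀²). With x = 148, y = 27.9, v₀ = 92.2, g = 9.80:
12.63 tan²θ − 148 tanθ + (40.53) = 0.
tanθ = [148 ± √(148² − 4 × 12.63 × (40.53))] / (2 × 12.63) = (148 ± 140.9) / 25.25, giving tanθ = 0.2805 or 11.44.
θ = 15.67° or 85.00°; the smaller is 15.67°.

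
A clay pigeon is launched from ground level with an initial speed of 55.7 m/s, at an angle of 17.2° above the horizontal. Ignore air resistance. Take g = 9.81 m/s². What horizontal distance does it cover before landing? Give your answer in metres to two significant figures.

Components: vₓ = 55.70 cos 17.2° = 53.21 m/s, v_y0 = 55.70 sin 17.2° = 16.47 m/s.
Flight time T = 2 v_y0 / g = 3.358 s.
Horizontal distance R = vₓ T = 53.21 × 3.358 = 178.7 m.

180 m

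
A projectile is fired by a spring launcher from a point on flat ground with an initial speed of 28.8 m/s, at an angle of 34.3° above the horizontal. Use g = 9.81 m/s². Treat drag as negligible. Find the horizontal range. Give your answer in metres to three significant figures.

Horizontal component vₓ = 28.80 cos 34.3° = 23.79 m/s; vertical v_y0 = 28.80 sin 34.3° = 16.23 m/s.
Flight time T = 2 v_y0 / g = 3.309 s.
Horizontal distance R = vₓ T = 23.79 × 3.309 = 78.72 m.

78.7 m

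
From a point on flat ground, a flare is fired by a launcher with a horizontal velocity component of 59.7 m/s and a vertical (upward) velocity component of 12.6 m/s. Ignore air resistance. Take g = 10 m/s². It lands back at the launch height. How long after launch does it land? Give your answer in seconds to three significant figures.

Time of flight on level ground: T = 2 v_y0 / g = 2 × 12.60 / 10.0 = 2.520 s.

2.52 s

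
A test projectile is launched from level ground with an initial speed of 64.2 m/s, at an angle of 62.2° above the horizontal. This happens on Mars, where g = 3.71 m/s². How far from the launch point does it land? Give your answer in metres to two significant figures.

920 m

vₓ = 64.20 cos 62.2° = 29.94 m/s; v_y0 = 64.20 sin 62.2° = 56.79 m/s.
Flight time T = 2 v_y0 / g = 30.61 s.
Range: R = vₓ T = 29.94 × 30.61 = 916.7 m.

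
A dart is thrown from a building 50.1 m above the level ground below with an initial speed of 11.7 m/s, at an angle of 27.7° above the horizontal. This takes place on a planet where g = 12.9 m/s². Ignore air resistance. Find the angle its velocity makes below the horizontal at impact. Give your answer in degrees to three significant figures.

Horizontal component vₓ = 11.70 cos 27.7° = 10.36 m/s; vertical v_y0 = 11.70 sin 27.7° = 5.439 m/s.
With up positive and y = 0 at the ground: y(t) = 50.1 + (5.439) t − 6.450 t². Setting y = 0 and taking the positive root: t = [5.439 + √(5.439² + 2·12.9·50.1)] / 12.9 = (5.439 + 36.36) / 12.9 = 3.240 s.
At impact: v_y = v_y0 − g t = −36.36 m/s; vₓ = 10.36 m/s.
Angle below horizontal: arctan(|v_y|/vₓ) = arctan(36.36/10.36) = 74.10°.

74.1°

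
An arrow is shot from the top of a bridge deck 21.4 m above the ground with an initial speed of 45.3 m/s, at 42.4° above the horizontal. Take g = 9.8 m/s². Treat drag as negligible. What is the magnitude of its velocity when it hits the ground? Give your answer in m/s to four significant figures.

49.71 m/s

Horizontal component vₓ = 45.30 cos 42.4° = 33.45 m/s; vertical v_y0 = 45.30 sin 42.4° = 30.55 m/s.
Vertical motion (up positive, ground at y = 0): 4.900 t² − (30.55) t − 21.4 = 0, so t = (30.55 + √(30.55² + 2·9.80·21.4)) / 9.80 = (30.55 + 36.78) / 9.80 = 6.870 s.
Vertical velocity at impact: v_y = v_y0 − g t = 30.55 − 9.80 × 6.870 = −36.78 m/s.
Speed: |v| = √(vₓ² + v_y²) = √(33.45² + 36.78²) = 49.71 m/s.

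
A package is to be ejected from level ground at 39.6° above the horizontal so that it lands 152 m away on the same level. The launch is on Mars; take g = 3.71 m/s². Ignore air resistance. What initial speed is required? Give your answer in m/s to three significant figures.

24.0 m/s

Level-ground range: R = v₀² sin(2θ)/g, so v₀ = √(gR / sin 2θ).
v₀ = √(3.71 × 152 / sin 79.20°) = √(563.9 / 0.9823) = √574.09 = 23.96 m/s.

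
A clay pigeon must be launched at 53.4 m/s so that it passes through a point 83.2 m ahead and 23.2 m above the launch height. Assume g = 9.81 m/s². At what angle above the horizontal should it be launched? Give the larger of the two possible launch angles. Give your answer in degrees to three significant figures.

81.3°

Trajectory: y = x tanθ − g x² (1 + tan²θ)/(2v₀²). With x = 83.2, y = 23.2, v₀ = 53.4, g = 9.81:
11.91 tan²θ − 83.2 tanθ + (35.11) = 0.
tanθ = [83.2 ± √(83.2² − 4 × 11.91 × (35.11))] / (2 × 11.91) = (83.2 ± 72.46) / 23.81, giving tanθ = 0.4511 or 6.536.
θ = 24.28° or 81.30°; the larger is 81.30°.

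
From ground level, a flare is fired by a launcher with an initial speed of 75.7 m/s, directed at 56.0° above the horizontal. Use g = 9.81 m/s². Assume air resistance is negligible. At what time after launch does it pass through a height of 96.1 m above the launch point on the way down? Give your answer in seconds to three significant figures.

11.0 s

Resolve: vₓ = 75.70 cos 56.0° = 42.33 m/s and v_y0 = 75.70 sin 56.0° = 62.76 m/s.
Height y(t) = 62.76 t − 4.905 t² = 96.1 gives 4.905 t² − 62.76 t + 96.1 = 0.
t = [62.76 ± √(62.76² − 2·9.81·96.1)] / 9.81 = (62.76 ± 45.31) / 9.81, so t = 1.778 s or t = 11.02 s.
The descending-branch root is 11.02 s.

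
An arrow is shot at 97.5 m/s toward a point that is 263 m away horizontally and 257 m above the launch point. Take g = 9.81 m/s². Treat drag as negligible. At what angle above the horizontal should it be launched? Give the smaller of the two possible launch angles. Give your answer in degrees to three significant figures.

53.8°

Trajectory: y = x tanθ − g x² (1 + tan²θ)/(2v₀²). With x = 263, y = 257, v₀ = 97.5, g = 9.81:
35.69 tan²θ − 263 tanθ + (292.7) = 0.
tanθ = [263 ± √(263² − 4 × 35.69 × (292.7))] / (2 × 35.69) = (263 ± 165.5) / 71.38, giving tanθ = 1.366 or 6.003.
θ = 53.80° or 80.54°; the smaller is 53.80°.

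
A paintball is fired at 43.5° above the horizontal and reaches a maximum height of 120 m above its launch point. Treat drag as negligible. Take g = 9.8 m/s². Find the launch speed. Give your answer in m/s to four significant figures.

At the peak v_y = 0, so v_y0 = √(2gH) = √(2 × 9.80 × 120) = 48.50 m/s.
v_y0 = v₀ sin θ ⇒ v₀ = 48.50 / sin 43.5° = 70.45 m/s.

70.45 m/s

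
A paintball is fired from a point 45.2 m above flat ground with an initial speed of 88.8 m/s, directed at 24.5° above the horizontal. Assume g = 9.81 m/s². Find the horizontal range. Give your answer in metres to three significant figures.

vₓ = 88.80 cos 24.5° = 80.80 m/s; v_y0 = 88.80 sin 24.5° = 36.82 m/s.
With up positive and y = 0 at the ground: y(t) = 45.2 + (36.82) t − 4.905 t². Setting y = 0 and taking the positive root: t = [36.82 + √(36.82² + 2·9.81·45.2)] / 9.81 = (36.82 + 47.36) / 9.81 = 8.581 s.
Horizontal distance: R = vₓ t = 80.80 × 8.581 = 693.4 m.

693 m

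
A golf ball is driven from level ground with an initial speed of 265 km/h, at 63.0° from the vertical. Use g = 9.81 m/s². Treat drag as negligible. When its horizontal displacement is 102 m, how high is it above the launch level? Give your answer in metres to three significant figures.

Convert: 265 km/h = 265/3.6 = 73.61 m/s.
vₓ = 73.61 sin 63.0° = 65.59 m/s; v_y0 = 73.61 cos 63.0° = 33.42 m/s.
Time to reach x = 102 m: t = x/vₓ = 102/65.59 = 1.555 s.
Height: y = v_y0 t − ½ g t² = 33.42 × 1.555 − 4.905 × 1.555² = 51.97 − 11.86 = 40.11 m.

40.1 m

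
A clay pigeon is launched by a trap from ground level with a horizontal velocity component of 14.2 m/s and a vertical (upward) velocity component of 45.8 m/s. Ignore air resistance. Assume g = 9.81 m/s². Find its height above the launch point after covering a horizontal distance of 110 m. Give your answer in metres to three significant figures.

At x = 110 m, t = x/vₓ = 110/14.20 = 7.746 s.
Height: y = v_y0 t − ½ g t² = 45.80 × 7.746 − 4.905 × 7.746² = 354.8 − 294.3 = 60.45 m.

60.4 m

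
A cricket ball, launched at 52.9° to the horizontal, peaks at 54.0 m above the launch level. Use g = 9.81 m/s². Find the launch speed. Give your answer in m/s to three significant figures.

At the peak v_y = 0, so v_y0 = √(2gH) = √(2 × 9.81 × 54.0) = 32.55 m/s.
v_y0 = v₀ sin θ ⇒ v₀ = 32.55 / sin 52.9° = 40.81 m/s.

40.8 m/s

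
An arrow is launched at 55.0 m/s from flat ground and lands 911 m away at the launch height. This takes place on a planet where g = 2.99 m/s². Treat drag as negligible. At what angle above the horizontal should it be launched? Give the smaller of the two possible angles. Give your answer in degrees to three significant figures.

32.1°

R = v₀² sin 2θ / g gives sin 2θ = gR/v₀² = 2.99·911/55.0² = 0.9005.
2θ = 64.22° or 180° − 64.22° = 115.8°, so θ = 32.11° or 57.89°.
The smaller angle is 32.11°.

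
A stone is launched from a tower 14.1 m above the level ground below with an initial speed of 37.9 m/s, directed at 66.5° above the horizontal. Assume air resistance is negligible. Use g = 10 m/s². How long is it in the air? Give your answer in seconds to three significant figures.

7.34 s

Components: vₓ = 37.90 cos 66.5° = 15.11 m/s, v_y0 = 37.90 sin 66.5° = 34.76 m/s.
With up positive and y = 0 at the ground: y(t) = 14.1 + (34.76) t − 5.000 t². Setting y = 0 and taking the positive root: t = [34.76 + √(34.76² + 2·10.0·14.1)] / 10.0 = (34.76 + 38.60) / 10.0 = 7.336 s.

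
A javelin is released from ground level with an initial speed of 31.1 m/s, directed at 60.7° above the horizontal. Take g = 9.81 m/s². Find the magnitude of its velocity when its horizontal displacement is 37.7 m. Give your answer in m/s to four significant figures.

Components: vₓ = 31.10 cos 60.7° = 15.22 m/s, v_y0 = 31.10 sin 60.7° = 27.12 m/s.
x = vₓ t ⇒ t = 37.7/15.22 = 2.477 s.
Vertical velocity there: v_y = v_y0 − g t = 27.12 − 9.81 × 2.477 = 2.822 m/s.
Speed: √(vₓ² + v_y²) = √(15.22² + 2.822²) = 15.48 m/s.

15.48 m/s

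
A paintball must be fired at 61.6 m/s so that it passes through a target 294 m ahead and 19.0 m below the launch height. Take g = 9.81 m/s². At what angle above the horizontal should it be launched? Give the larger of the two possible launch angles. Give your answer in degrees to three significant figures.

66.2°

Trajectory: y = x tanθ − g x² (1 + tan²θ)/(2v₀²). With x = 294, y = −19.0, v₀ = 61.6, g = 9.81:
111.7 tan²θ − 294 tanθ + (92.73) = 0.
tanθ = [294 ± √(294² − 4 × 111.7 × (92.73))] / (2 × 111.7) = (294 ± 212.1) / 223.5, giving tanθ = 0.3664 or 2.265.
θ = 20.12° or 66.18°; the larger is 66.18°.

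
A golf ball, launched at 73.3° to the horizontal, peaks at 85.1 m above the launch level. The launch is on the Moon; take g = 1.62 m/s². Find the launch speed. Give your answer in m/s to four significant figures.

17.34 m/s

At the peak v_y = 0, so v_y0 = √(2gH) = √(2 × 1.62 × 85.1) = 16.60 m/s.
v_y0 = v₀ sin θ ⇒ v₀ = 16.60 / sin 73.3° = 17.34 m/s.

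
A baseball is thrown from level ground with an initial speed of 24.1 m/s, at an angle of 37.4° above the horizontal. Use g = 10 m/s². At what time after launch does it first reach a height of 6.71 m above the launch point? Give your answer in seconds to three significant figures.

0.569 s

vₓ = 24.10 cos 37.4° = 19.15 m/s; v_y0 = 24.10 sin 37.4° = 14.64 m/s.
Require v_y0 t − ½ g t² = 6.71, i.e. 5.000 t² − 14.64 t + 6.71 = 0.
Quadratic formula: t = (14.64 ± √80.064) / 10.0 = (14.64 ± 8.948) / 10.0 → t = 0.5690 s or 2.359 s.
The first (ascending) time is 0.5690 s.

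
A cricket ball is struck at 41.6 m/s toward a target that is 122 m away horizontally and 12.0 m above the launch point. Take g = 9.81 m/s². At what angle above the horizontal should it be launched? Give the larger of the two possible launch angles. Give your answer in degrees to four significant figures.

66.90°

Trajectory: y = x tanθ − g x² (1 + tan²θ)/(2v₀²). With x = 122, y = 12.0, v₀ = 41.6, g = 9.81:
42.19 tan²θ − 122 tanθ + (54.19) = 0.
tanθ = [122 ± √(122² − 4 × 42.19 × (54.19))] / (2 × 42.19) = (122 ± 75.76) / 84.37, giving tanθ = 0.5480 or 2.344.
θ = 28.72° or 66.90°; the larger is 66.90°.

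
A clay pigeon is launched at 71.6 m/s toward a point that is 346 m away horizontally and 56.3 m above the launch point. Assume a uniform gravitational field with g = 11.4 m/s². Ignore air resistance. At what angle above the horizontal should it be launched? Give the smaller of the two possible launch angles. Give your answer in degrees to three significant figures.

38.1°

Trajectory: y = x tanθ − g x² (1 + tan²θ)/(2v₀²). With x = 346, y = 56.3, v₀ = 71.6, g = 11.4:
133.1 tan²θ − 346 tanθ + (189.4) = 0.
tanθ = [346 ± √(346² − 4 × 133.1 × (189.4))] / (2 × 133.1) = (346 ± 137.4) / 266.2, giving tanθ = 0.7837 or 1.816.
θ = 38.09° or 61.16°; the smaller is 38.09°.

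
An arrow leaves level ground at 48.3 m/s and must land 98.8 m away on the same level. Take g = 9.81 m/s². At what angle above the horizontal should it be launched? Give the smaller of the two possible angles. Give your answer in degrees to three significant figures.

12.3°

Level-ground range R = v₀² sin(2θ)/g ⇒ sin(2θ) = gR/v₀² = 9.81 × 98.8 / 48.3² = 0.4155.
2θ = 24.55° or 180° − 24.55° = 155.5°, so θ = 12.27° or 77.73°.
The smaller angle is 12.27°.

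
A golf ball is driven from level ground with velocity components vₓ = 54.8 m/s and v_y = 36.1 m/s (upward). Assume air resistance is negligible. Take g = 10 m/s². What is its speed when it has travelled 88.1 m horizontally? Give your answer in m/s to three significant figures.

58.3 m/s

Time to reach x = 88.1 m: t = x/vₓ = 88.1/54.80 = 1.608 s.
Vertical velocity there: v_y = v_y0 − g t = 36.10 − 10.0 × 1.608 = 20.02 m/s.
Speed: √(vₓ² + v_y²) = √(54.80² + 20.02²) = 58.34 m/s.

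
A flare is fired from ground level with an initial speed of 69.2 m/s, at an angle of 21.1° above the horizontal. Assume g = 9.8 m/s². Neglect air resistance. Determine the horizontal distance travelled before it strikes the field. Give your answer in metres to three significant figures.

328 m

Resolve: vₓ = 69.20 cos 21.1° = 64.56 m/s and v_y0 = 69.20 sin 21.1° = 24.91 m/s.
Time aloft: T = 2 v_y0 / g = 2 × 24.91 / 9.80 = 5.084 s.
Range: R = vₓ T = 64.56 × 5.084 = 328.2 m.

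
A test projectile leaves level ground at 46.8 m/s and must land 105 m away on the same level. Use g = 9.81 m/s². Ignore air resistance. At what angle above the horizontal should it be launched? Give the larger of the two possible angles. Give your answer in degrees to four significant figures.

From R = (v₀²/g) sin 2θ: sin 2θ = 9.81 × 105 / 2190.2 = 0.4703.
2θ = 28.05° or 180° − 28.05° = 151.9°, so θ = 14.03° or 75.97°.
The larger angle is 75.97°.

75.97°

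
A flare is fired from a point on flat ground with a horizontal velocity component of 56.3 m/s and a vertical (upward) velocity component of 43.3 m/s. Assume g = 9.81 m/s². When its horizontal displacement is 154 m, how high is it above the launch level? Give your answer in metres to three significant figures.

81.7 m

At x = 154 m, t = x/vₓ = 154/56.30 = 2.735 s.
Height: y = v_y0 t − ½ g t² = 43.30 × 2.735 − 4.905 × 2.735² = 118.4 − 36.70 = 81.74 m.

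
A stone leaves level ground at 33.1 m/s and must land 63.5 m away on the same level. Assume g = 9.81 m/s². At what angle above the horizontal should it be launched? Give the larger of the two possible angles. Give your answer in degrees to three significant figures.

72.7°

Level-ground range R = v₀² sin(2θ)/g ⇒ sin(2θ) = gR/v₀² = 9.81 × 63.5 / 33.1² = 0.5686.
2θ = 34.65° or 180° − 34.65° = 145.3°, so θ = 17.33° or 72.67°.
The larger angle is 72.67°.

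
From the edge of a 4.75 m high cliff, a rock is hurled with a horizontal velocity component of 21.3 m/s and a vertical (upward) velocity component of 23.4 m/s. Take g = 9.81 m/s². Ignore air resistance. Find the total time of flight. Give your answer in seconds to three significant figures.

With up positive and y = 0 at the ground: y(t) = 4.75 + (23.40) t − 4.905 t². Setting y = 0 and taking the positive root: t = [23.40 + √(23.40² + 2·9.81·4.75)] / 9.81 = (23.40 + 25.31) / 9.81 = 4.966 s.

4.97 s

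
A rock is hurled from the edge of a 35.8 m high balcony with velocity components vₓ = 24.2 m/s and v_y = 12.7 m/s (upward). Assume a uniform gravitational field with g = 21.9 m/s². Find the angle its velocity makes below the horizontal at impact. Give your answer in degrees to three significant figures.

59.8°

With up positive and y = 0 at the ground: y(t) = 35.8 + (12.70) t − 10.95 t². Setting y = 0 and taking the positive root: t = [12.70 + √(12.70² + 2·21.9·35.8)] / 21.9 = (12.70 + 41.59) / 21.9 = 2.479 s.
At impact: v_y = v_y0 − g t = −41.59 m/s; vₓ = 24.20 m/s.
Angle below horizontal: arctan(|v_y|/vₓ) = arctan(41.59/24.20) = 59.80°.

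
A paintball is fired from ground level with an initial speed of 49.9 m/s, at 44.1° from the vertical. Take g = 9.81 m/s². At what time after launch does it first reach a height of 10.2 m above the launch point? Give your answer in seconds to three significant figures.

0.297 s

vₓ = 49.90 sin 44.1° = 34.73 m/s; v_y0 = 49.90 cos 44.1° = 35.83 m/s.
Height y(t) = 35.83 t − 4.905 t² = 10.2 gives 4.905 t² − 35.83 t + 10.2 = 0.
t = [35.83 ± √(35.83² − 2·9.81·10.2)] / 9.81 = (35.83 ± 32.92) / 9.81, so t = 0.2967 s or t = 7.009 s.
The first (ascending) time is 0.2967 s.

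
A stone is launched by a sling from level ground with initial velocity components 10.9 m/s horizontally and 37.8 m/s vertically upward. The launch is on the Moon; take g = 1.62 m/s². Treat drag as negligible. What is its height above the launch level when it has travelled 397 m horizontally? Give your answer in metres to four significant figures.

302.2 m

At x = 397 m, t = x/vₓ = 397/10.90 = 36.42 s.
Height: y = v_y0 t − ½ g t² = 37.80 × 36.42 − 0.8100 × 36.42² = 1377 − 1075 = 302.2 m.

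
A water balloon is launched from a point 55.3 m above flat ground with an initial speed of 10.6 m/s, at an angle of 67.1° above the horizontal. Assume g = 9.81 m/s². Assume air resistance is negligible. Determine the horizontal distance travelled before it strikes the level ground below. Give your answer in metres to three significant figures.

Resolve: vₓ = 10.60 cos 67.1° = 4.125 m/s and v_y0 = 10.60 sin 67.1° = 9.765 m/s.
With up positive and y = 0 at the ground: y(t) = 55.3 + (9.765) t − 4.905 t². Setting y = 0 and taking the positive root: t = [9.765 + √(9.765² + 2·9.81·55.3)] / 9.81 = (9.765 + 34.36) / 9.81 = 4.498 s.
Horizontal distance: R = vₓ t = 4.125 × 4.498 = 18.55 m.

18.6 m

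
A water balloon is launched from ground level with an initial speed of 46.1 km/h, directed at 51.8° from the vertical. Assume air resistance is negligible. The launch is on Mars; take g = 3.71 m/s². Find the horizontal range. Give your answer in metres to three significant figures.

43.0 m

Convert: 46.1 km/h = 46.1/3.6 = 12.81 m/s.
Resolve: vₓ = 12.81 sin 51.8° = 10.06 m/s and v_y0 = 12.81 cos 51.8° = 7.919 m/s.
Flight time T = 2 v_y0 / g = 4.269 s.
Horizontal distance R = vₓ T = 10.06 × 4.269 = 42.96 m.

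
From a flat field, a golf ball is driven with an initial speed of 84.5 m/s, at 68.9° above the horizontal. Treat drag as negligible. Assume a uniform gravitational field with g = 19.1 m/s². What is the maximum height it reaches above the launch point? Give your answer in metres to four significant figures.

Horizontal component vₓ = 84.50 cos 68.9° = 30.42 m/s; vertical v_y0 = 84.50 sin 68.9° = 78.83 m/s.
At the apex v_y = 0, so H = v_y0²/(2g) = 78.83²/38.20 = 162.7 m.

162.7 m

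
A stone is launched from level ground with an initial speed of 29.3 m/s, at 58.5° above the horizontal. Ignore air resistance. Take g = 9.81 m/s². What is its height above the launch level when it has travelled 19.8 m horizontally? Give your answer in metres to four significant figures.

vₓ = 29.30 cos 58.5° = 15.31 m/s; v_y0 = 29.30 sin 58.5° = 24.98 m/s.
At x = 19.8 m, t = x/vₓ = 19.8/15.31 = 1.293 s.
Height: y = v_y0 t − ½ g t² = 24.98 × 1.293 − 4.905 × 1.293² = 32.31 − 8.205 = 24.11 m.

24.11 m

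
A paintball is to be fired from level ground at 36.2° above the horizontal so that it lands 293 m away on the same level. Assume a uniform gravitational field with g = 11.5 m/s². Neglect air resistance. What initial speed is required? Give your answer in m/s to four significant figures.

Level-ground range: R = v₀² sin(2θ)/g, so v₀ = √(gR / sin 2θ).
v₀ = √(11.5 × 293 / sin 72.40°) = √(3370 / 0.9532) = √3535.0 = 59.46 m/s.

59.46 m/s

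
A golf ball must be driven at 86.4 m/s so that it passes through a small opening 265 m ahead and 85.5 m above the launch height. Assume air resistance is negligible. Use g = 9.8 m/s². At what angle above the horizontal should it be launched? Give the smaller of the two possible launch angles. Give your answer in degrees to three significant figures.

28.8°

Trajectory: y = x tanθ − g x² (1 + tan²θ)/(2v₀²). With x = 265, y = 85.5, v₀ = 86.4, g = 9.80:
46.10 tan²θ − 265 tanθ + (131.6) = 0.
tanθ = [265 ± √(265² − 4 × 46.10 × (131.6))] / (2 × 46.10) = (265 ± 214.4) / 92.19, giving tanθ = 0.5490 or 5.200.
θ = 28.77° or 79.11°; the smaller is 28.77°.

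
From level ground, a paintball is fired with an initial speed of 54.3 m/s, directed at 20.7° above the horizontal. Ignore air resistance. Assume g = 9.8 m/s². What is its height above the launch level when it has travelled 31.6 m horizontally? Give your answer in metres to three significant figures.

Components: vₓ = 54.30 cos 20.7° = 50.79 m/s, v_y0 = 54.30 sin 20.7° = 19.19 m/s.
Time to reach x = 31.6 m: t = x/vₓ = 31.6/50.79 = 0.6221 s.
Height: y = v_y0 t − ½ g t² = 19.19 × 0.6221 − 4.900 × 0.6221² = 11.94 − 1.896 = 10.04 m.

10.0 m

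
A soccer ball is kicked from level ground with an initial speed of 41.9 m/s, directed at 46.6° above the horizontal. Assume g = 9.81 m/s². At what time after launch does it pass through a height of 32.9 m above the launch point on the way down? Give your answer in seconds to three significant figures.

Horizontal component vₓ = 41.90 cos 46.6° = 28.79 m/s; vertical v_y0 = 41.90 sin 46.6° = 30.44 m/s.
Height y(t) = 30.44 t − 4.905 t² = 32.9 gives 4.905 t² − 30.44 t + 32.9 = 0.
Quadratic formula: t = (30.44 ± √281.31) / 9.81 = (30.44 ± 16.77) / 9.81 → t = 1.394 s or 4.813 s.
The descending-branch root is 4.813 s.

4.81 s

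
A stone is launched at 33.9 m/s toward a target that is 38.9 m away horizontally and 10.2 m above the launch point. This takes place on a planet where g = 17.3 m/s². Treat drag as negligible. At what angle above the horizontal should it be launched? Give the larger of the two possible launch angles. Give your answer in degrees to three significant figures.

Trajectory: y = x tanθ − g x² (1 + tan²θ)/(2v₀²). With x = 38.9, y = 10.2, v₀ = 33.9, g = 17.3:
11.39 tan²θ − 38.9 tanθ + (21.59) = 0.
tanθ = [38.9 ± √(38.9² − 4 × 11.39 × (21.59))] / (2 × 11.39) = (38.9 ± 23.01) / 22.78, giving tanθ = 0.6974 or 2.718.
θ = 34.89° or 69.80°; the larger is 69.80°.

69.8°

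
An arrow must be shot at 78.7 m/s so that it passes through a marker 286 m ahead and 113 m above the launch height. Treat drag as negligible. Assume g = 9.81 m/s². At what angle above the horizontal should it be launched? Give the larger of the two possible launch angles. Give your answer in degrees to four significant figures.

74.74°

Trajectory: y = x tanθ − g x² (1 + tan²θ)/(2v₀²). With x = 286, y = 113, v₀ = 78.7, g = 9.81:
64.78 tan²θ − 286 tanθ + (177.8) = 0.
tanθ = [286 ± √(286² − 4 × 64.78 × (177.8))] / (2 × 64.78) = (286 ± 189.0) / 129.6, giving tanθ = 0.7485 or 3.667.
θ = 36.81° or 74.74°; the larger is 74.74°.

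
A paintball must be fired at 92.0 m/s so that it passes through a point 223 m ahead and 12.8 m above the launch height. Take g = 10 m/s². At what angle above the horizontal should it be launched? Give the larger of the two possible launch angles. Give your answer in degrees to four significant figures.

82.30°

Trajectory: y = x tanθ − g x² (1 + tan²θ)/(2v₀²). With x = 223, y = 12.8, v₀ = 92.0, g = 10.0:
29.38 tan²θ − 223 tanθ + (42.18) = 0.
tanθ = [223 ± √(223² − 4 × 29.38 × (42.18))] / (2 × 29.38) = (223 ± 211.6) / 58.75, giving tanθ = 0.1941 or 7.397.
θ = 10.98° or 82.30°; the larger is 82.30°.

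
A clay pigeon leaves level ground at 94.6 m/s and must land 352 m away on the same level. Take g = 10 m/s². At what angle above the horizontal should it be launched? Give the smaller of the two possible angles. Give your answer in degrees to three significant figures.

11.6°

Level-ground range R = v₀² sin(2θ)/g ⇒ sin(2θ) = gR/v₀² = 10.0 × 352 / 94.6² = 0.3933.
2θ = 23.16° or 180° − 23.16° = 156.8°, so θ = 11.58° or 78.42°.
The smaller angle is 11.58°.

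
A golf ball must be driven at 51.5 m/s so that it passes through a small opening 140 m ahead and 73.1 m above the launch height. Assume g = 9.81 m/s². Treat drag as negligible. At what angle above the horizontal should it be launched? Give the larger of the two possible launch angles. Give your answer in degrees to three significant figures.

70.2°

Trajectory: y = x tanθ − g x² (1 + tan²θ)/(2v₀²). With x = 140, y = 73.1, v₀ = 51.5, g = 9.81:
36.25 tan²θ − 140 tanθ + (109.3) = 0.
tanθ = [140 ± √(140² − 4 × 36.25 × (109.3))] / (2 × 36.25) = (140 ± 61.20) / 72.50, giving tanθ = 1.087 or 2.775.
θ = 47.39° or 70.19°; the larger is 70.19°.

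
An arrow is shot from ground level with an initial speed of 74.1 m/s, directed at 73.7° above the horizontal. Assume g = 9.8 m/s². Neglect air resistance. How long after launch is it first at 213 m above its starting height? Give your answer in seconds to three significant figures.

4.22 s

Horizontal component vₓ = 74.10 cos 73.7° = 20.80 m/s; vertical v_y0 = 74.10 sin 73.7° = 71.12 m/s.
Set y = v_y0 t − ½ g t² = 213: 4.900 t² − 71.12 t + 213 = 0.
t = [71.12 ± √(71.12² − 2·9.80·213)] / 9.80 = (71.12 ± 29.72) / 9.80, so t = 4.224 s or t = 10.29 s.
The first (ascending) time is 4.224 s.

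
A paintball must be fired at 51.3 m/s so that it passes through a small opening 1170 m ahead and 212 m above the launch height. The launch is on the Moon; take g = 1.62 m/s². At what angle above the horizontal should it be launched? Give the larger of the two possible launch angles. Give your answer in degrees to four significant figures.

Trajectory: y = x tanθ − g x² (1 + tan²θ)/(2v₀²). With x = 1170, y = 212, v₀ = 51.3, g = 1.62:
421.3 tan²θ − 1170 tanθ + (633.3) = 0.
tanθ = [1170 ± √(1170² − 4 × 421.3 × (633.3))] / (2 × 421.3) = (1170 ± 549.1) / 842.7, giving tanθ = 0.7368 or 2.040.
θ = 36.38° or 63.89°; the larger is 63.89°.

63.89°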